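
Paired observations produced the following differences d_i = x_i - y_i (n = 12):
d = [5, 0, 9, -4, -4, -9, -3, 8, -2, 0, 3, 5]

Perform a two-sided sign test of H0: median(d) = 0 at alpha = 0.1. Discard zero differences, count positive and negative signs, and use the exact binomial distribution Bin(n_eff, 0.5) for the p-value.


Step 1: Discard zero differences. Original n = 12; n_eff = number of nonzero differences = 10.
Nonzero differences (with sign): +5, +9, -4, -4, -9, -3, +8, -2, +3, +5
Step 2: Count signs: positive = 5, negative = 5.
Step 3: Under H0: P(positive) = 0.5, so the number of positives S ~ Bin(10, 0.5).
Step 4: Two-sided exact p-value = sum of Bin(10,0.5) probabilities at or below the observed probability = 1.000000.
Step 5: alpha = 0.1. fail to reject H0.

n_eff = 10, pos = 5, neg = 5, p = 1.000000, fail to reject H0.


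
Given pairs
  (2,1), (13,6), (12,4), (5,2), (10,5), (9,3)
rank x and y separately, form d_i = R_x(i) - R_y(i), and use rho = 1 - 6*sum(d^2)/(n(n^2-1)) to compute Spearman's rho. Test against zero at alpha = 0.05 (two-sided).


Step 1: Rank x and y separately (midranks; no ties here).
rank(x): 2->1, 13->6, 12->5, 5->2, 10->4, 9->3
rank(y): 1->1, 6->6, 4->4, 2->2, 5->5, 3->3
Step 2: d_i = R_x(i) - R_y(i); compute d_i^2.
  (1-1)^2=0, (6-6)^2=0, (5-4)^2=1, (2-2)^2=0, (4-5)^2=1, (3-3)^2=0
sum(d^2) = 2.
Step 3: rho = 1 - 6*2 / (6*(6^2 - 1)) = 1 - 12/210 = 0.942857.
Step 4: Under H0, t = rho * sqrt((n-2)/(1-rho^2)) = 5.6595 ~ t(4).
Step 5: Two-sided p-value from the t-distribution with 4 df = 0.004805.
Step 6: alpha = 0.05. reject H0.

rho = 0.9429, p = 0.004805, reject H0 at alpha = 0.05.


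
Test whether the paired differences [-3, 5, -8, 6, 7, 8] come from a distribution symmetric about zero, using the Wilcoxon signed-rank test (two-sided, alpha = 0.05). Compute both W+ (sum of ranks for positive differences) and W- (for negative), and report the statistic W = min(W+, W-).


Step 1: Drop any zero differences (none here) and take |d_i|.
|d| = [3, 5, 8, 6, 7, 8]
Step 2: Midrank |d_i| (ties get averaged ranks).
ranks: |3|->1, |5|->2, |8|->5.5, |6|->3, |7|->4, |8|->5.5
Step 3: Attach original signs; sum ranks with positive sign and with negative sign.
W+ = 2 + 3 + 4 + 5.5 = 14.5
W- = 1 + 5.5 = 6.5
(Check: W+ + W- = 21 should equal n(n+1)/2 = 21.)
Step 4: Test statistic W = min(W+, W-) = 6.5.
Step 5: Ties in |d|, so use the tie-corrected normal approximation.
        E[W] = n(n+1)/4 = 6*7/4 = 10.5.
        Tie groups: |d|=8 (t=2); sum(t^3 - t) = 6.
        Var[W] = n(n+1)(2n+1)/24 - sum(t^3-t)/48 = 546/24 - 6/48 = 22.625.
        z = (W - E[W]) / sqrt(Var[W]) = (6.5 - 10.5) / 4.7566 = -0.8409.
        Two-sided p = 2*Phi(z) = 0.400381.
Step 6: alpha = 0.05. fail to reject H0.

W+ = 14.5, W- = 6.5, W = min = 6.5, p = 0.400381, fail to reject H0.


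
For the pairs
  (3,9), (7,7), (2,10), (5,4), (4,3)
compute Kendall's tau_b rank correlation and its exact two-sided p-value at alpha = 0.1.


Step 1: Enumerate the 10 unordered pairs (i,j) with i<j and classify each by sign(x_j-x_i) * sign(y_j-y_i).
  (1,2):dx=+4,dy=-2->D; (1,3):dx=-1,dy=+1->D; (1,4):dx=+2,dy=-5->D; (1,5):dx=+1,dy=-6->D
  (2,3):dx=-5,dy=+3->D; (2,4):dx=-2,dy=-3->C; (2,5):dx=-3,dy=-4->C; (3,4):dx=+3,dy=-6->D
  (3,5):dx=+2,dy=-7->D; (4,5):dx=-1,dy=-1->C
Step 2: C = 3, D = 7, total pairs = 10.
Step 3: tau = (C - D)/(n(n-1)/2) = (3 - 7)/10 = -0.400000.
Step 4: Exact two-sided p-value (enumerate n! = 120 permutations of y under H0): p = 0.483333.
Step 5: alpha = 0.1. fail to reject H0.

tau_b = -0.4000 (C=3, D=7), p = 0.483333, fail to reject H0.


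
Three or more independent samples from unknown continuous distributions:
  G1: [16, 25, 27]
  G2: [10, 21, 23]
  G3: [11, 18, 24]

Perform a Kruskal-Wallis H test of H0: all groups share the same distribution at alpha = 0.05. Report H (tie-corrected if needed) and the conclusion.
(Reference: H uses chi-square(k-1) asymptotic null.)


Step 1: Combine all N = 9 observations and assign midranks.
sorted (value, group, rank): (10,G2,1), (11,G3,2), (16,G1,3), (18,G3,4), (21,G2,5), (23,G2,6), (24,G3,7), (25,G1,8), (27,G1,9)
Step 2: Sum ranks within each group.
R_1 = 20 (n_1 = 3)
R_2 = 12 (n_2 = 3)
R_3 = 13 (n_3 = 3)
Step 3: H = 12/(N(N+1)) * sum(R_i^2/n_i) - 3(N+1)
     = 12/(9*10) * (20^2/3 + 12^2/3 + 13^2/3) - 3*10
     = 0.133333 * 237.667 - 30
     = 1.688889.
Step 4: No ties, so H is used without correction.
Step 5: Under H0, H ~ chi^2(2); p-value = 0.429796.
Step 6: alpha = 0.05. fail to reject H0.

H = 1.6889, df = 2, p = 0.429796, fail to reject H0.


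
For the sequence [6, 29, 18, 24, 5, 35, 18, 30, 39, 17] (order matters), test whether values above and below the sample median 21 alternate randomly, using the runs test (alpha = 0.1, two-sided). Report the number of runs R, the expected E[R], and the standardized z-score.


Step 1: Compute median = 21; label A = above, B = below.
Labels in order: BABABABAAB  (n_A = 5, n_B = 5)
Step 2: Count runs R = 9.
Step 3: Under H0 (random ordering), E[R] = 2*n_A*n_B/(n_A+n_B) + 1 = 2*5*5/10 + 1 = 6.0000.
        Var[R] = 2*n_A*n_B*(2*n_A*n_B - n_A - n_B) / ((n_A+n_B)^2 * (n_A+n_B-1)) = 2000/900 = 2.2222.
        SD[R] = 1.4907.
Step 4: Continuity-corrected z = (R - 0.5 - E[R]) / SD[R] = (9 - 0.5 - 6.0000) / 1.4907 = 1.6771.
Step 5: Two-sided p-value via normal approximation = 2*(1 - Phi(|z|)) = 0.093533.
Step 6: alpha = 0.1. reject H0.

R = 9, z = 1.6771, p = 0.093533, reject H0.


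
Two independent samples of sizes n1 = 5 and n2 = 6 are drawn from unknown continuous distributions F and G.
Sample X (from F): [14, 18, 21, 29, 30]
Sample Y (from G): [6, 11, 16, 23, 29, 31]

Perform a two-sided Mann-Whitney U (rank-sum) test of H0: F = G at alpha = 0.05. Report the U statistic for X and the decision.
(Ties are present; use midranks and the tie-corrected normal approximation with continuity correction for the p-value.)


Step 1: Combine and sort all 11 observations; assign midranks.
sorted (value, group): (6,Y), (11,Y), (14,X), (16,Y), (18,X), (21,X), (23,Y), (29,X), (29,Y), (30,X), (31,Y)
ranks: 6->1, 11->2, 14->3, 16->4, 18->5, 21->6, 23->7, 29->8.5, 29->8.5, 30->10, 31->11
Step 2: Rank sum for X: R1 = 3 + 5 + 6 + 8.5 + 10 = 32.5.
Step 3: U_X = R1 - n1(n1+1)/2 = 32.5 - 5*6/2 = 32.5 - 15 = 17.5.
       U_Y = n1*n2 - U_X = 30 - 17.5 = 12.5.
Step 4: Ties are present, so use the tie-corrected normal approximation (with continuity correction) for the p-value.
Step 5: p-value = 0.714379; compare to alpha = 0.05. fail to reject H0.

U_X = 17.5, p = 0.714379, fail to reject H0 at alpha = 0.05.


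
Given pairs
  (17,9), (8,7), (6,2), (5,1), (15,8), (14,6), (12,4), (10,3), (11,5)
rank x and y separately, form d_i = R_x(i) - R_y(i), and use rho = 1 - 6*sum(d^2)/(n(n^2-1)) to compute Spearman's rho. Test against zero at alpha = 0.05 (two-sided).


Step 1: Rank x and y separately (midranks; no ties here).
rank(x): 17->9, 8->3, 6->2, 5->1, 15->8, 14->7, 12->6, 10->4, 11->5
rank(y): 9->9, 7->7, 2->2, 1->1, 8->8, 6->6, 4->4, 3->3, 5->5
Step 2: d_i = R_x(i) - R_y(i); compute d_i^2.
  (9-9)^2=0, (3-7)^2=16, (2-2)^2=0, (1-1)^2=0, (8-8)^2=0, (7-6)^2=1, (6-4)^2=4, (4-3)^2=1, (5-5)^2=0
sum(d^2) = 22.
Step 3: rho = 1 - 6*22 / (9*(9^2 - 1)) = 1 - 132/720 = 0.816667.
Step 4: Under H0, t = rho * sqrt((n-2)/(1-rho^2)) = 3.7440 ~ t(7).
Step 5: Two-sided p-value from the t-distribution with 7 df = 0.007225.
Step 6: alpha = 0.05. reject H0.

rho = 0.8167, p = 0.007225, reject H0 at alpha = 0.05.


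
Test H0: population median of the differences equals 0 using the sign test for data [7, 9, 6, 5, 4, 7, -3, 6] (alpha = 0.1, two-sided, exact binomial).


Step 1: Discard zero differences. Original n = 8; n_eff = number of nonzero differences = 8.
Nonzero differences (with sign): +7, +9, +6, +5, +4, +7, -3, +6
Step 2: Count signs: positive = 7, negative = 1.
Step 3: Under H0: P(positive) = 0.5, so the number of positives S ~ Bin(8, 0.5).
Step 4: Two-sided exact p-value = sum of Bin(8,0.5) probabilities at or below the observed probability = 0.070312.
Step 5: alpha = 0.1. reject H0.

n_eff = 8, pos = 7, neg = 1, p = 0.070312, reject H0.


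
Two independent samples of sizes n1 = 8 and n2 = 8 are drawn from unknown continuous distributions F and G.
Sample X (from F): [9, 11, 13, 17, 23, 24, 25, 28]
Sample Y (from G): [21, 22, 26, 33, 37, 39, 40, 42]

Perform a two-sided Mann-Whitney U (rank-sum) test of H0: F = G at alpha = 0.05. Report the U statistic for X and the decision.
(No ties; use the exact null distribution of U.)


Step 1: Combine and sort all 16 observations; assign midranks.
sorted (value, group): (9,X), (11,X), (13,X), (17,X), (21,Y), (22,Y), (23,X), (24,X), (25,X), (26,Y), (28,X), (33,Y), (37,Y), (39,Y), (40,Y), (42,Y)
ranks: 9->1, 11->2, 13->3, 17->4, 21->5, 22->6, 23->7, 24->8, 25->9, 26->10, 28->11, 33->12, 37->13, 39->14, 40->15, 42->16
Step 2: Rank sum for X: R1 = 1 + 2 + 3 + 4 + 7 + 8 + 9 + 11 = 45.
Step 3: U_X = R1 - n1(n1+1)/2 = 45 - 8*9/2 = 45 - 36 = 9.
       U_Y = n1*n2 - U_X = 64 - 9 = 55.
Step 4: No ties, so the exact null distribution of U (based on enumerating the C(16,8) = 12870 equally likely rank assignments) gives the two-sided p-value.
Step 5: p-value = 0.014763; compare to alpha = 0.05. reject H0.

U_X = 9, p = 0.014763, reject H0 at alpha = 0.05.


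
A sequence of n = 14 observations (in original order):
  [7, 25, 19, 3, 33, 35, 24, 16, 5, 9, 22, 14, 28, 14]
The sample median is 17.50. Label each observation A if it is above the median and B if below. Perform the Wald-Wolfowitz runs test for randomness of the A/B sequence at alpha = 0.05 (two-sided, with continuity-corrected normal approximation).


Step 1: Compute median = 17.50; label A = above, B = below.
Labels in order: BAABAAABBBABAB  (n_A = 7, n_B = 7)
Step 2: Count runs R = 9.
Step 3: Under H0 (random ordering), E[R] = 2*n_A*n_B/(n_A+n_B) + 1 = 2*7*7/14 + 1 = 8.0000.
        Var[R] = 2*n_A*n_B*(2*n_A*n_B - n_A - n_B) / ((n_A+n_B)^2 * (n_A+n_B-1)) = 8232/2548 = 3.2308.
        SD[R] = 1.7974.
Step 4: Continuity-corrected z = (R - 0.5 - E[R]) / SD[R] = (9 - 0.5 - 8.0000) / 1.7974 = 0.2782.
Step 5: Two-sided p-value via normal approximation = 2*(1 - Phi(|z|)) = 0.780879.
Step 6: alpha = 0.05. fail to reject H0.

R = 9, z = 0.2782, p = 0.780879, fail to reject H0.


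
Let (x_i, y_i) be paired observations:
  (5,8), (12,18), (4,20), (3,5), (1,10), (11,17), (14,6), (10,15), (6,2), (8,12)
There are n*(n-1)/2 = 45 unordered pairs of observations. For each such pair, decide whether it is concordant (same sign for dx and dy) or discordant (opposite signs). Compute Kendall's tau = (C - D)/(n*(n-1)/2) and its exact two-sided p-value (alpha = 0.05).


Step 1: Enumerate the 45 unordered pairs (i,j) with i<j and classify each by sign(x_j-x_i) * sign(y_j-y_i).
  (1,2):dx=+7,dy=+10->C; (1,3):dx=-1,dy=+12->D; (1,4):dx=-2,dy=-3->C; (1,5):dx=-4,dy=+2->D
  (1,6):dx=+6,dy=+9->C; (1,7):dx=+9,dy=-2->D; (1,8):dx=+5,dy=+7->C; (1,9):dx=+1,dy=-6->D
  (1,10):dx=+3,dy=+4->C; (2,3):dx=-8,dy=+2->D; (2,4):dx=-9,dy=-13->C; (2,5):dx=-11,dy=-8->C
  (2,6):dx=-1,dy=-1->C; (2,7):dx=+2,dy=-12->D; (2,8):dx=-2,dy=-3->C; (2,9):dx=-6,dy=-16->C
  (2,10):dx=-4,dy=-6->C; (3,4):dx=-1,dy=-15->C; (3,5):dx=-3,dy=-10->C; (3,6):dx=+7,dy=-3->D
  (3,7):dx=+10,dy=-14->D; (3,8):dx=+6,dy=-5->D; (3,9):dx=+2,dy=-18->D; (3,10):dx=+4,dy=-8->D
  (4,5):dx=-2,dy=+5->D; (4,6):dx=+8,dy=+12->C; (4,7):dx=+11,dy=+1->C; (4,8):dx=+7,dy=+10->C
  (4,9):dx=+3,dy=-3->D; (4,10):dx=+5,dy=+7->C; (5,6):dx=+10,dy=+7->C; (5,7):dx=+13,dy=-4->D
  (5,8):dx=+9,dy=+5->C; (5,9):dx=+5,dy=-8->D; (5,10):dx=+7,dy=+2->C; (6,7):dx=+3,dy=-11->D
  (6,8):dx=-1,dy=-2->C; (6,9):dx=-5,dy=-15->C; (6,10):dx=-3,dy=-5->C; (7,8):dx=-4,dy=+9->D
  (7,9):dx=-8,dy=-4->C; (7,10):dx=-6,dy=+6->D; (8,9):dx=-4,dy=-13->C; (8,10):dx=-2,dy=-3->C
  (9,10):dx=+2,dy=+10->C
Step 2: C = 27, D = 18, total pairs = 45.
Step 3: tau = (C - D)/(n(n-1)/2) = (27 - 18)/45 = 0.200000.
Step 4: Exact two-sided p-value (enumerate n! = 3628800 permutations of y under H0): p = 0.484313.
Step 5: alpha = 0.05. fail to reject H0.

tau_b = 0.2000 (C=27, D=18), p = 0.484313, fail to reject H0.


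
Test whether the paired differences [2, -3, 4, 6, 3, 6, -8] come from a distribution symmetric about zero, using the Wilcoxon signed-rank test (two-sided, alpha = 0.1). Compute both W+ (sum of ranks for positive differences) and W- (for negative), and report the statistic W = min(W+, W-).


Step 1: Drop any zero differences (none here) and take |d_i|.
|d| = [2, 3, 4, 6, 3, 6, 8]
Step 2: Midrank |d_i| (ties get averaged ranks).
ranks: |2|->1, |3|->2.5, |4|->4, |6|->5.5, |3|->2.5, |6|->5.5, |8|->7
Step 3: Attach original signs; sum ranks with positive sign and with negative sign.
W+ = 1 + 4 + 5.5 + 2.5 + 5.5 = 18.5
W- = 2.5 + 7 = 9.5
(Check: W+ + W- = 28 should equal n(n+1)/2 = 28.)
Step 4: Test statistic W = min(W+, W-) = 9.5.
Step 5: Ties in |d|, so use the tie-corrected normal approximation.
        E[W] = n(n+1)/4 = 7*8/4 = 14.
        Tie groups: |d|=3 (t=2), |d|=6 (t=2); sum(t^3 - t) = 12.
        Var[W] = n(n+1)(2n+1)/24 - sum(t^3-t)/48 = 840/24 - 12/48 = 34.75.
        z = (W - E[W]) / sqrt(Var[W]) = (9.5 - 14) / 5.8949 = -0.7634.
        Two-sided p = 2*Phi(z) = 0.445243.
Step 6: alpha = 0.1. fail to reject H0.

W+ = 18.5, W- = 9.5, W = min = 9.5, p = 0.445243, fail to reject H0.


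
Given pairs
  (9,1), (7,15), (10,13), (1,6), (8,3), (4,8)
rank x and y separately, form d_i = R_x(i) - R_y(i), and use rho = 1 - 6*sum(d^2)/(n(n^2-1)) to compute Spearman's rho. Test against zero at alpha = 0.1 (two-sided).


Step 1: Rank x and y separately (midranks; no ties here).
rank(x): 9->5, 7->3, 10->6, 1->1, 8->4, 4->2
rank(y): 1->1, 15->6, 13->5, 6->3, 3->2, 8->4
Step 2: d_i = R_x(i) - R_y(i); compute d_i^2.
  (5-1)^2=16, (3-6)^2=9, (6-5)^2=1, (1-3)^2=4, (4-2)^2=4, (2-4)^2=4
sum(d^2) = 38.
Step 3: rho = 1 - 6*38 / (6*(6^2 - 1)) = 1 - 228/210 = -0.085714.
Step 4: Under H0, t = rho * sqrt((n-2)/(1-rho^2)) = -0.1721 ~ t(4).
Step 5: Two-sided p-value from the t-distribution with 4 df = 0.871743.
Step 6: alpha = 0.1. fail to reject H0.

rho = -0.0857, p = 0.871743, fail to reject H0 at alpha = 0.1.


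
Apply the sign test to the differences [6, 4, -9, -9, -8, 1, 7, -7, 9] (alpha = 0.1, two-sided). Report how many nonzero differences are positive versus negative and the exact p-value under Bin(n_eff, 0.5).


Step 1: Discard zero differences. Original n = 9; n_eff = number of nonzero differences = 9.
Nonzero differences (with sign): +6, +4, -9, -9, -8, +1, +7, -7, +9
Step 2: Count signs: positive = 5, negative = 4.
Step 3: Under H0: P(positive) = 0.5, so the number of positives S ~ Bin(9, 0.5).
Step 4: Two-sided exact p-value = sum of Bin(9,0.5) probabilities at or below the observed probability = 1.000000.
Step 5: alpha = 0.1. fail to reject H0.

n_eff = 9, pos = 5, neg = 4, p = 1.000000, fail to reject H0.


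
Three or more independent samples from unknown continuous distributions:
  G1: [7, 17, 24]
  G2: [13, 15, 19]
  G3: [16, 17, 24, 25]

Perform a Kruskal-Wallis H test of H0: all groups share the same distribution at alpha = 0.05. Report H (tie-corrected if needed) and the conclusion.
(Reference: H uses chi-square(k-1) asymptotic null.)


Step 1: Combine all N = 10 observations and assign midranks.
sorted (value, group, rank): (7,G1,1), (13,G2,2), (15,G2,3), (16,G3,4), (17,G1,5.5), (17,G3,5.5), (19,G2,7), (24,G1,8.5), (24,G3,8.5), (25,G3,10)
Step 2: Sum ranks within each group.
R_1 = 15 (n_1 = 3)
R_2 = 12 (n_2 = 3)
R_3 = 28 (n_3 = 4)
Step 3: H = 12/(N(N+1)) * sum(R_i^2/n_i) - 3(N+1)
     = 12/(10*11) * (15^2/3 + 12^2/3 + 28^2/4) - 3*11
     = 0.109091 * 319 - 33
     = 1.800000.
Step 4: Ties present; correction factor C = 1 - 12/(10^3 - 10) = 0.987879. Corrected H = 1.800000 / 0.987879 = 1.822086.
Step 5: Under H0, H ~ chi^2(2); p-value = 0.402105.
Step 6: alpha = 0.05. fail to reject H0.

H = 1.8221, df = 2, p = 0.402105, fail to reject H0.


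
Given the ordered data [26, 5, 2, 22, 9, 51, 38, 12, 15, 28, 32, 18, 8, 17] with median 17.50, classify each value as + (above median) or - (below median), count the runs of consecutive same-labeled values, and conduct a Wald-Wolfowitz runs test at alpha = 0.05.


Step 1: Compute median = 17.50; label A = above, B = below.
Labels in order: ABBABAABBAAABB  (n_A = 7, n_B = 7)
Step 2: Count runs R = 8.
Step 3: Under H0 (random ordering), E[R] = 2*n_A*n_B/(n_A+n_B) + 1 = 2*7*7/14 + 1 = 8.0000.
        Var[R] = 2*n_A*n_B*(2*n_A*n_B - n_A - n_B) / ((n_A+n_B)^2 * (n_A+n_B-1)) = 8232/2548 = 3.2308.
        SD[R] = 1.7974.
Step 4: R = E[R], so z = 0 with no continuity correction.
Step 5: Two-sided p-value via normal approximation = 2*(1 - Phi(|z|)) = 1.000000.
Step 6: alpha = 0.05. fail to reject H0.

R = 8, z = 0.0000, p = 1.000000, fail to reject H0.


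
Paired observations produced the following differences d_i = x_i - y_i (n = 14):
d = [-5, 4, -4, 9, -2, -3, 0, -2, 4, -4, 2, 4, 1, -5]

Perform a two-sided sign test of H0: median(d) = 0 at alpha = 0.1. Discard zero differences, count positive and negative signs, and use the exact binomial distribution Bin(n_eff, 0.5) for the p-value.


Step 1: Discard zero differences. Original n = 14; n_eff = number of nonzero differences = 13.
Nonzero differences (with sign): -5, +4, -4, +9, -2, -3, -2, +4, -4, +2, +4, +1, -5
Step 2: Count signs: positive = 6, negative = 7.
Step 3: Under H0: P(positive) = 0.5, so the number of positives S ~ Bin(13, 0.5).
Step 4: Two-sided exact p-value = sum of Bin(13,0.5) probabilities at or below the observed probability = 1.000000.
Step 5: alpha = 0.1. fail to reject H0.

n_eff = 13, pos = 6, neg = 7, p = 1.000000, fail to reject H0.


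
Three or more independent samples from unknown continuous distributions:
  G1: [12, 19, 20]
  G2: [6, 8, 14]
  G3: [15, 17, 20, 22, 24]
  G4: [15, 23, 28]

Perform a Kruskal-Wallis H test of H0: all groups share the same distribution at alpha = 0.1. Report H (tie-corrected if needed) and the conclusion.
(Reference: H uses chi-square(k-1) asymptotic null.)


Step 1: Combine all N = 14 observations and assign midranks.
sorted (value, group, rank): (6,G2,1), (8,G2,2), (12,G1,3), (14,G2,4), (15,G3,5.5), (15,G4,5.5), (17,G3,7), (19,G1,8), (20,G1,9.5), (20,G3,9.5), (22,G3,11), (23,G4,12), (24,G3,13), (28,G4,14)
Step 2: Sum ranks within each group.
R_1 = 20.5 (n_1 = 3)
R_2 = 7 (n_2 = 3)
R_3 = 46 (n_3 = 5)
R_4 = 31.5 (n_4 = 3)
Step 3: H = 12/(N(N+1)) * sum(R_i^2/n_i) - 3(N+1)
     = 12/(14*15) * (20.5^2/3 + 7^2/3 + 46^2/5 + 31.5^2/3) - 3*15
     = 0.057143 * 910.367 - 45
     = 7.020952.
Step 4: Ties present; correction factor C = 1 - 12/(14^3 - 14) = 0.995604. Corrected H = 7.020952 / 0.995604 = 7.051950.
Step 5: Under H0, H ~ chi^2(3); p-value = 0.070260.
Step 6: alpha = 0.1. reject H0.

H = 7.0519, df = 3, p = 0.070260, reject H0.


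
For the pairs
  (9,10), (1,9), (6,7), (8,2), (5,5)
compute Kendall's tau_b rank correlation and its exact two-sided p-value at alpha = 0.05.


Step 1: Enumerate the 10 unordered pairs (i,j) with i<j and classify each by sign(x_j-x_i) * sign(y_j-y_i).
  (1,2):dx=-8,dy=-1->C; (1,3):dx=-3,dy=-3->C; (1,4):dx=-1,dy=-8->C; (1,5):dx=-4,dy=-5->C
  (2,3):dx=+5,dy=-2->D; (2,4):dx=+7,dy=-7->D; (2,5):dx=+4,dy=-4->D; (3,4):dx=+2,dy=-5->D
  (3,5):dx=-1,dy=-2->C; (4,5):dx=-3,dy=+3->D
Step 2: C = 5, D = 5, total pairs = 10.
Step 3: tau = (C - D)/(n(n-1)/2) = (5 - 5)/10 = 0.000000.
Step 4: Exact two-sided p-value (enumerate n! = 120 permutations of y under H0): p = 1.000000.
Step 5: alpha = 0.05. fail to reject H0.

tau_b = 0.0000 (C=5, D=5), p = 1.000000, fail to reject H0.


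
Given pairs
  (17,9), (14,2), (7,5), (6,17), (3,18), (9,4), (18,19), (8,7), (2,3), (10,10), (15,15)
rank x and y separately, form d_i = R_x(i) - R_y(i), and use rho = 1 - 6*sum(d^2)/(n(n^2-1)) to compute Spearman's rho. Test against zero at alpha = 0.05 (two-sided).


Step 1: Rank x and y separately (midranks; no ties here).
rank(x): 17->10, 14->8, 7->4, 6->3, 3->2, 9->6, 18->11, 8->5, 2->1, 10->7, 15->9
rank(y): 9->6, 2->1, 5->4, 17->9, 18->10, 4->3, 19->11, 7->5, 3->2, 10->7, 15->8
Step 2: d_i = R_x(i) - R_y(i); compute d_i^2.
  (10-6)^2=16, (8-1)^2=49, (4-4)^2=0, (3-9)^2=36, (2-10)^2=64, (6-3)^2=9, (11-11)^2=0, (5-5)^2=0, (1-2)^2=1, (7-7)^2=0, (9-8)^2=1
sum(d^2) = 176.
Step 3: rho = 1 - 6*176 / (11*(11^2 - 1)) = 1 - 1056/1320 = 0.200000.
Step 4: Under H0, t = rho * sqrt((n-2)/(1-rho^2)) = 0.6124 ~ t(9).
Step 5: Two-sided p-value from the t-distribution with 9 df = 0.555445.
Step 6: alpha = 0.05. fail to reject H0.

rho = 0.2000, p = 0.555445, fail to reject H0 at alpha = 0.05.


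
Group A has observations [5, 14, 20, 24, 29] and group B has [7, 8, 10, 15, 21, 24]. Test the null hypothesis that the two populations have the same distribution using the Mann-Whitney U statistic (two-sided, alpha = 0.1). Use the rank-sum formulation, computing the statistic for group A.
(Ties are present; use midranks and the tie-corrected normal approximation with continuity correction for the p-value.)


Step 1: Combine and sort all 11 observations; assign midranks.
sorted (value, group): (5,X), (7,Y), (8,Y), (10,Y), (14,X), (15,Y), (20,X), (21,Y), (24,X), (24,Y), (29,X)
ranks: 5->1, 7->2, 8->3, 10->4, 14->5, 15->6, 20->7, 21->8, 24->9.5, 24->9.5, 29->11
Step 2: Rank sum for X: R1 = 1 + 5 + 7 + 9.5 + 11 = 33.5.
Step 3: U_X = R1 - n1(n1+1)/2 = 33.5 - 5*6/2 = 33.5 - 15 = 18.5.
       U_Y = n1*n2 - U_X = 30 - 18.5 = 11.5.
Step 4: Ties are present, so use the tie-corrected normal approximation (with continuity correction) for the p-value.
Step 5: p-value = 0.583025; compare to alpha = 0.1. fail to reject H0.

U_X = 18.5, p = 0.583025, fail to reject H0 at alpha = 0.1.


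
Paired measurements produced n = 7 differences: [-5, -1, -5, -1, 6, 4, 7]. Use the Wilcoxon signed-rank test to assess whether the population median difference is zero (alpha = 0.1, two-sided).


Step 1: Drop any zero differences (none here) and take |d_i|.
|d| = [5, 1, 5, 1, 6, 4, 7]
Step 2: Midrank |d_i| (ties get averaged ranks).
ranks: |5|->4.5, |1|->1.5, |5|->4.5, |1|->1.5, |6|->6, |4|->3, |7|->7
Step 3: Attach original signs; sum ranks with positive sign and with negative sign.
W+ = 6 + 3 + 7 = 16
W- = 4.5 + 1.5 + 4.5 + 1.5 = 12
(Check: W+ + W- = 28 should equal n(n+1)/2 = 28.)
Step 4: Test statistic W = min(W+, W-) = 12.
Step 5: Ties in |d|, so use the tie-corrected normal approximation.
        E[W] = n(n+1)/4 = 7*8/4 = 14.
        Tie groups: |d|=1 (t=2), |d|=5 (t=2); sum(t^3 - t) = 12.
        Var[W] = n(n+1)(2n+1)/24 - sum(t^3-t)/48 = 840/24 - 12/48 = 34.75.
        z = (W - E[W]) / sqrt(Var[W]) = (12 - 14) / 5.8949 = -0.3393.
        Two-sided p = 2*Phi(z) = 0.734402.
Step 6: alpha = 0.1. fail to reject H0.

W+ = 16, W- = 12, W = min = 12, p = 0.734402, fail to reject H0.


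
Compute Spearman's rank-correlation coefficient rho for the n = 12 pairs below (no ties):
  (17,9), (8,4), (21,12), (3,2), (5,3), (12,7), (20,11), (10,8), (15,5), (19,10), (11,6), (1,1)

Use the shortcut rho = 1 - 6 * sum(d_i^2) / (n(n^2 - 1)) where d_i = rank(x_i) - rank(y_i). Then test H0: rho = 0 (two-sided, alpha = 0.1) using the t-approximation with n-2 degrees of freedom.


Step 1: Rank x and y separately (midranks; no ties here).
rank(x): 17->9, 8->4, 21->12, 3->2, 5->3, 12->7, 20->11, 10->5, 15->8, 19->10, 11->6, 1->1
rank(y): 9->9, 4->4, 12->12, 2->2, 3->3, 7->7, 11->11, 8->8, 5->5, 10->10, 6->6, 1->1
Step 2: d_i = R_x(i) - R_y(i); compute d_i^2.
  (9-9)^2=0, (4-4)^2=0, (12-12)^2=0, (2-2)^2=0, (3-3)^2=0, (7-7)^2=0, (11-11)^2=0, (5-8)^2=9, (8-5)^2=9, (10-10)^2=0, (6-6)^2=0, (1-1)^2=0
sum(d^2) = 18.
Step 3: rho = 1 - 6*18 / (12*(12^2 - 1)) = 1 - 108/1716 = 0.937063.
Step 4: Under H0, t = rho * sqrt((n-2)/(1-rho^2)) = 8.4868 ~ t(10).
Step 5: Two-sided p-value from the t-distribution with 10 df = 0.000007.
Step 6: alpha = 0.1. reject H0.

rho = 0.9371, p = 0.000007, reject H0 at alpha = 0.1.


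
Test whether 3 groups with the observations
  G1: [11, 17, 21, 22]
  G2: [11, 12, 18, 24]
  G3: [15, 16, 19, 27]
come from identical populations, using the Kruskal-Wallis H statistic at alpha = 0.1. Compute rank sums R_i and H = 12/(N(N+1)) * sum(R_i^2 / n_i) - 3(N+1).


Step 1: Combine all N = 12 observations and assign midranks.
sorted (value, group, rank): (11,G1,1.5), (11,G2,1.5), (12,G2,3), (15,G3,4), (16,G3,5), (17,G1,6), (18,G2,7), (19,G3,8), (21,G1,9), (22,G1,10), (24,G2,11), (27,G3,12)
Step 2: Sum ranks within each group.
R_1 = 26.5 (n_1 = 4)
R_2 = 22.5 (n_2 = 4)
R_3 = 29 (n_3 = 4)
Step 3: H = 12/(N(N+1)) * sum(R_i^2/n_i) - 3(N+1)
     = 12/(12*13) * (26.5^2/4 + 22.5^2/4 + 29^2/4) - 3*13
     = 0.076923 * 512.375 - 39
     = 0.413462.
Step 4: Ties present; correction factor C = 1 - 6/(12^3 - 12) = 0.996503. Corrected H = 0.413462 / 0.996503 = 0.414912.
Step 5: Under H0, H ~ chi^2(2); p-value = 0.812649.
Step 6: alpha = 0.1. fail to reject H0.

H = 0.4149, df = 2, p = 0.812649, fail to reject H0.


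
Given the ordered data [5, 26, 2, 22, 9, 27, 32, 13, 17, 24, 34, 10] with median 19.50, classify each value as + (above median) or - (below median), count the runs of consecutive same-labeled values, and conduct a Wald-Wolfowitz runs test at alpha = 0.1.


Step 1: Compute median = 19.50; label A = above, B = below.
Labels in order: BABABAABBAAB  (n_A = 6, n_B = 6)
Step 2: Count runs R = 9.
Step 3: Under H0 (random ordering), E[R] = 2*n_A*n_B/(n_A+n_B) + 1 = 2*6*6/12 + 1 = 7.0000.
        Var[R] = 2*n_A*n_B*(2*n_A*n_B - n_A - n_B) / ((n_A+n_B)^2 * (n_A+n_B-1)) = 4320/1584 = 2.7273.
        SD[R] = 1.6514.
Step 4: Continuity-corrected z = (R - 0.5 - E[R]) / SD[R] = (9 - 0.5 - 7.0000) / 1.6514 = 0.9083.
Step 5: Two-sided p-value via normal approximation = 2*(1 - Phi(|z|)) = 0.363722.
Step 6: alpha = 0.1. fail to reject H0.

R = 9, z = 0.9083, p = 0.363722, fail to reject H0.


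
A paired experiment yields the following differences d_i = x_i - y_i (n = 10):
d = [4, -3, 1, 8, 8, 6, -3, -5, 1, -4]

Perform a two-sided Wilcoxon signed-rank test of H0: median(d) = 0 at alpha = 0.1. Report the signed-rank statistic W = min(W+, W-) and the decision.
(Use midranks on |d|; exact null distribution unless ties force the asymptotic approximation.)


Step 1: Drop any zero differences (none here) and take |d_i|.
|d| = [4, 3, 1, 8, 8, 6, 3, 5, 1, 4]
Step 2: Midrank |d_i| (ties get averaged ranks).
ranks: |4|->5.5, |3|->3.5, |1|->1.5, |8|->9.5, |8|->9.5, |6|->8, |3|->3.5, |5|->7, |1|->1.5, |4|->5.5
Step 3: Attach original signs; sum ranks with positive sign and with negative sign.
W+ = 5.5 + 1.5 + 9.5 + 9.5 + 8 + 1.5 = 35.5
W- = 3.5 + 3.5 + 7 + 5.5 = 19.5
(Check: W+ + W- = 55 should equal n(n+1)/2 = 55.)
Step 4: Test statistic W = min(W+, W-) = 19.5.
Step 5: Ties in |d|, so use the tie-corrected normal approximation.
        E[W] = n(n+1)/4 = 10*11/4 = 27.5.
        Tie groups: |d|=1 (t=2), |d|=3 (t=2), |d|=4 (t=2), |d|=8 (t=2); sum(t^3 - t) = 24.
        Var[W] = n(n+1)(2n+1)/24 - sum(t^3-t)/48 = 2310/24 - 24/48 = 95.75.
        z = (W - E[W]) / sqrt(Var[W]) = (19.5 - 27.5) / 9.7852 = -0.8176.
        Two-sided p = 2*Phi(z) = 0.413607.
Step 6: alpha = 0.1. fail to reject H0.

W+ = 35.5, W- = 19.5, W = min = 19.5, p = 0.413607, fail to reject H0.


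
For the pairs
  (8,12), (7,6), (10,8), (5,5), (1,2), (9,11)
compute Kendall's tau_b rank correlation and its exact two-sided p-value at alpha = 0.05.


Step 1: Enumerate the 15 unordered pairs (i,j) with i<j and classify each by sign(x_j-x_i) * sign(y_j-y_i).
  (1,2):dx=-1,dy=-6->C; (1,3):dx=+2,dy=-4->D; (1,4):dx=-3,dy=-7->C; (1,5):dx=-7,dy=-10->C
  (1,6):dx=+1,dy=-1->D; (2,3):dx=+3,dy=+2->C; (2,4):dx=-2,dy=-1->C; (2,5):dx=-6,dy=-4->C
  (2,6):dx=+2,dy=+5->C; (3,4):dx=-5,dy=-3->C; (3,5):dx=-9,dy=-6->C; (3,6):dx=-1,dy=+3->D
  (4,5):dx=-4,dy=-3->C; (4,6):dx=+4,dy=+6->C; (5,6):dx=+8,dy=+9->C
Step 2: C = 12, D = 3, total pairs = 15.
Step 3: tau = (C - D)/(n(n-1)/2) = (12 - 3)/15 = 0.600000.
Step 4: Exact two-sided p-value (enumerate n! = 720 permutations of y under H0): p = 0.136111.
Step 5: alpha = 0.05. fail to reject H0.

tau_b = 0.6000 (C=12, D=3), p = 0.136111, fail to reject H0.


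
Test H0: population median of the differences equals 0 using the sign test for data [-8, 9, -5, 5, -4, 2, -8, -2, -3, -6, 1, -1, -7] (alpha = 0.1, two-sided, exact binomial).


Step 1: Discard zero differences. Original n = 13; n_eff = number of nonzero differences = 13.
Nonzero differences (with sign): -8, +9, -5, +5, -4, +2, -8, -2, -3, -6, +1, -1, -7
Step 2: Count signs: positive = 4, negative = 9.
Step 3: Under H0: P(positive) = 0.5, so the number of positives S ~ Bin(13, 0.5).
Step 4: Two-sided exact p-value = sum of Bin(13,0.5) probabilities at or below the observed probability = 0.266846.
Step 5: alpha = 0.1. fail to reject H0.

n_eff = 13, pos = 4, neg = 9, p = 0.266846, fail to reject H0.


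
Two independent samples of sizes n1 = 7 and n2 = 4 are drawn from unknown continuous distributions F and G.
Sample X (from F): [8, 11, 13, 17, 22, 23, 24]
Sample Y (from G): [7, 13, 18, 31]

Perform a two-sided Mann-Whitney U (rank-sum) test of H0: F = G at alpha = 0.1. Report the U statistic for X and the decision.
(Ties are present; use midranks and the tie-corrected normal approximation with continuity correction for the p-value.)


Step 1: Combine and sort all 11 observations; assign midranks.
sorted (value, group): (7,Y), (8,X), (11,X), (13,X), (13,Y), (17,X), (18,Y), (22,X), (23,X), (24,X), (31,Y)
ranks: 7->1, 8->2, 11->3, 13->4.5, 13->4.5, 17->6, 18->7, 22->8, 23->9, 24->10, 31->11
Step 2: Rank sum for X: R1 = 2 + 3 + 4.5 + 6 + 8 + 9 + 10 = 42.5.
Step 3: U_X = R1 - n1(n1+1)/2 = 42.5 - 7*8/2 = 42.5 - 28 = 14.5.
       U_Y = n1*n2 - U_X = 28 - 14.5 = 13.5.
Step 4: Ties are present, so use the tie-corrected normal approximation (with continuity correction) for the p-value.
Step 5: p-value = 1.000000; compare to alpha = 0.1. fail to reject H0.

U_X = 14.5, p = 1.000000, fail to reject H0 at alpha = 0.1.


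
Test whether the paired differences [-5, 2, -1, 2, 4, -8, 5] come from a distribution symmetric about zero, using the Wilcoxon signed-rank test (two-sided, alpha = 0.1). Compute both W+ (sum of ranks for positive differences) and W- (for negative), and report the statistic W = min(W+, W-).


Step 1: Drop any zero differences (none here) and take |d_i|.
|d| = [5, 2, 1, 2, 4, 8, 5]
Step 2: Midrank |d_i| (ties get averaged ranks).
ranks: |5|->5.5, |2|->2.5, |1|->1, |2|->2.5, |4|->4, |8|->7, |5|->5.5
Step 3: Attach original signs; sum ranks with positive sign and with negative sign.
W+ = 2.5 + 2.5 + 4 + 5.5 = 14.5
W- = 5.5 + 1 + 7 = 13.5
(Check: W+ + W- = 28 should equal n(n+1)/2 = 28.)
Step 4: Test statistic W = min(W+, W-) = 13.5.
Step 5: Ties in |d|, so use the tie-corrected normal approximation.
        E[W] = n(n+1)/4 = 7*8/4 = 14.
        Tie groups: |d|=2 (t=2), |d|=5 (t=2); sum(t^3 - t) = 12.
        Var[W] = n(n+1)(2n+1)/24 - sum(t^3-t)/48 = 840/24 - 12/48 = 34.75.
        z = (W - E[W]) / sqrt(Var[W]) = (13.5 - 14) / 5.8949 = -0.0848.
        Two-sided p = 2*Phi(z) = 0.932405.
Step 6: alpha = 0.1. fail to reject H0.

W+ = 14.5, W- = 13.5, W = min = 13.5, p = 0.932405, fail to reject H0.


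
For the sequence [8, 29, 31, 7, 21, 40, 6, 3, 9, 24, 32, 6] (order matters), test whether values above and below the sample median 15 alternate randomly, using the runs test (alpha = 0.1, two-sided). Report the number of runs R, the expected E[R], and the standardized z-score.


Step 1: Compute median = 15; label A = above, B = below.
Labels in order: BAABAABBBAAB  (n_A = 6, n_B = 6)
Step 2: Count runs R = 7.
Step 3: Under H0 (random ordering), E[R] = 2*n_A*n_B/(n_A+n_B) + 1 = 2*6*6/12 + 1 = 7.0000.
        Var[R] = 2*n_A*n_B*(2*n_A*n_B - n_A - n_B) / ((n_A+n_B)^2 * (n_A+n_B-1)) = 4320/1584 = 2.7273.
        SD[R] = 1.6514.
Step 4: R = E[R], so z = 0 with no continuity correction.
Step 5: Two-sided p-value via normal approximation = 2*(1 - Phi(|z|)) = 1.000000.
Step 6: alpha = 0.1. fail to reject H0.

R = 7, z = 0.0000, p = 1.000000, fail to reject H0.


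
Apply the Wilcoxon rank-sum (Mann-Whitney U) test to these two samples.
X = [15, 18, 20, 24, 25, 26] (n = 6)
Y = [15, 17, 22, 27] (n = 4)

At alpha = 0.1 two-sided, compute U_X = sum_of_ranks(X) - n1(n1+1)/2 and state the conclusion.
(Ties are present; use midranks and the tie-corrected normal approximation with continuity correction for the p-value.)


Step 1: Combine and sort all 10 observations; assign midranks.
sorted (value, group): (15,X), (15,Y), (17,Y), (18,X), (20,X), (22,Y), (24,X), (25,X), (26,X), (27,Y)
ranks: 15->1.5, 15->1.5, 17->3, 18->4, 20->5, 22->6, 24->7, 25->8, 26->9, 27->10
Step 2: Rank sum for X: R1 = 1.5 + 4 + 5 + 7 + 8 + 9 = 34.5.
Step 3: U_X = R1 - n1(n1+1)/2 = 34.5 - 6*7/2 = 34.5 - 21 = 13.5.
       U_Y = n1*n2 - U_X = 24 - 13.5 = 10.5.
Step 4: Ties are present, so use the tie-corrected normal approximation (with continuity correction) for the p-value.
Step 5: p-value = 0.830664; compare to alpha = 0.1. fail to reject H0.

U_X = 13.5, p = 0.830664, fail to reject H0 at alpha = 0.1.


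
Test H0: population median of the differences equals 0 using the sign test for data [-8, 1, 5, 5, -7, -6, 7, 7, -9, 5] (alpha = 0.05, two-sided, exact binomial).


Step 1: Discard zero differences. Original n = 10; n_eff = number of nonzero differences = 10.
Nonzero differences (with sign): -8, +1, +5, +5, -7, -6, +7, +7, -9, +5
Step 2: Count signs: positive = 6, negative = 4.
Step 3: Under H0: P(positive) = 0.5, so the number of positives S ~ Bin(10, 0.5).
Step 4: Two-sided exact p-value = sum of Bin(10,0.5) probabilities at or below the observed probability = 0.753906.
Step 5: alpha = 0.05. fail to reject H0.

n_eff = 10, pos = 6, neg = 4, p = 0.753906, fail to reject H0.


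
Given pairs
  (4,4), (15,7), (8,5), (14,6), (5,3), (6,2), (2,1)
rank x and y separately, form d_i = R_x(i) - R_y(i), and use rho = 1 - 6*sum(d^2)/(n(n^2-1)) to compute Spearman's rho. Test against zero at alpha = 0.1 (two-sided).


Step 1: Rank x and y separately (midranks; no ties here).
rank(x): 4->2, 15->7, 8->5, 14->6, 5->3, 6->4, 2->1
rank(y): 4->4, 7->7, 5->5, 6->6, 3->3, 2->2, 1->1
Step 2: d_i = R_x(i) - R_y(i); compute d_i^2.
  (2-4)^2=4, (7-7)^2=0, (5-5)^2=0, (6-6)^2=0, (3-3)^2=0, (4-2)^2=4, (1-1)^2=0
sum(d^2) = 8.
Step 3: rho = 1 - 6*8 / (7*(7^2 - 1)) = 1 - 48/336 = 0.857143.
Step 4: Under H0, t = rho * sqrt((n-2)/(1-rho^2)) = 3.7210 ~ t(5).
Step 5: Two-sided p-value from the t-distribution with 5 df = 0.013697.
Step 6: alpha = 0.1. reject H0.

rho = 0.8571, p = 0.013697, reject H0 at alpha = 0.1.


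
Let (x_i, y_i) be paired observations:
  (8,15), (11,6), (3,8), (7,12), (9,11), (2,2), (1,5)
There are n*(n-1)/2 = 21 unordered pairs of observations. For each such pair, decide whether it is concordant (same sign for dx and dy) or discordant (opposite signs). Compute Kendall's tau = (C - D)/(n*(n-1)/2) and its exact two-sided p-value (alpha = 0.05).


Step 1: Enumerate the 21 unordered pairs (i,j) with i<j and classify each by sign(x_j-x_i) * sign(y_j-y_i).
  (1,2):dx=+3,dy=-9->D; (1,3):dx=-5,dy=-7->C; (1,4):dx=-1,dy=-3->C; (1,5):dx=+1,dy=-4->D
  (1,6):dx=-6,dy=-13->C; (1,7):dx=-7,dy=-10->C; (2,3):dx=-8,dy=+2->D; (2,4):dx=-4,dy=+6->D
  (2,5):dx=-2,dy=+5->D; (2,6):dx=-9,dy=-4->C; (2,7):dx=-10,dy=-1->C; (3,4):dx=+4,dy=+4->C
  (3,5):dx=+6,dy=+3->C; (3,6):dx=-1,dy=-6->C; (3,7):dx=-2,dy=-3->C; (4,5):dx=+2,dy=-1->D
  (4,6):dx=-5,dy=-10->C; (4,7):dx=-6,dy=-7->C; (5,6):dx=-7,dy=-9->C; (5,7):dx=-8,dy=-6->C
  (6,7):dx=-1,dy=+3->D
Step 2: C = 14, D = 7, total pairs = 21.
Step 3: tau = (C - D)/(n(n-1)/2) = (14 - 7)/21 = 0.333333.
Step 4: Exact two-sided p-value (enumerate n! = 5040 permutations of y under H0): p = 0.381349.
Step 5: alpha = 0.05. fail to reject H0.

tau_b = 0.3333 (C=14, D=7), p = 0.381349, fail to reject H0.


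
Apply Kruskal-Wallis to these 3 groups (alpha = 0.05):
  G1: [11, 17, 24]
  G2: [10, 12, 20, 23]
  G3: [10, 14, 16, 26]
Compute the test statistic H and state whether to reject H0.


Step 1: Combine all N = 11 observations and assign midranks.
sorted (value, group, rank): (10,G2,1.5), (10,G3,1.5), (11,G1,3), (12,G2,4), (14,G3,5), (16,G3,6), (17,G1,7), (20,G2,8), (23,G2,9), (24,G1,10), (26,G3,11)
Step 2: Sum ranks within each group.
R_1 = 20 (n_1 = 3)
R_2 = 22.5 (n_2 = 4)
R_3 = 23.5 (n_3 = 4)
Step 3: H = 12/(N(N+1)) * sum(R_i^2/n_i) - 3(N+1)
     = 12/(11*12) * (20^2/3 + 22.5^2/4 + 23.5^2/4) - 3*12
     = 0.090909 * 397.958 - 36
     = 0.178030.
Step 4: Ties present; correction factor C = 1 - 6/(11^3 - 11) = 0.995455. Corrected H = 0.178030 / 0.995455 = 0.178843.
Step 5: Under H0, H ~ chi^2(2); p-value = 0.914460.
Step 6: alpha = 0.05. fail to reject H0.

H = 0.1788, df = 2, p = 0.914460, fail to reject H0.


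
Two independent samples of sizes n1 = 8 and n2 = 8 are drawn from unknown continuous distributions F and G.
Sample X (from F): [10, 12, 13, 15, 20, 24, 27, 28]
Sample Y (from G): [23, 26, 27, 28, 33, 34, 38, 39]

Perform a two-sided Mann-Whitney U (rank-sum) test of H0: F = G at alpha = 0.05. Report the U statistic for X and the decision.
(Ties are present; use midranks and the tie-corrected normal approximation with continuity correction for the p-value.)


Step 1: Combine and sort all 16 observations; assign midranks.
sorted (value, group): (10,X), (12,X), (13,X), (15,X), (20,X), (23,Y), (24,X), (26,Y), (27,X), (27,Y), (28,X), (28,Y), (33,Y), (34,Y), (38,Y), (39,Y)
ranks: 10->1, 12->2, 13->3, 15->4, 20->5, 23->6, 24->7, 26->8, 27->9.5, 27->9.5, 28->11.5, 28->11.5, 33->13, 34->14, 38->15, 39->16
Step 2: Rank sum for X: R1 = 1 + 2 + 3 + 4 + 5 + 7 + 9.5 + 11.5 = 43.
Step 3: U_X = R1 - n1(n1+1)/2 = 43 - 8*9/2 = 43 - 36 = 7.
       U_Y = n1*n2 - U_X = 64 - 7 = 57.
Step 4: Ties are present, so use the tie-corrected normal approximation (with continuity correction) for the p-value.
Step 5: p-value = 0.009972; compare to alpha = 0.05. reject H0.

U_X = 7, p = 0.009972, reject H0 at alpha = 0.05.


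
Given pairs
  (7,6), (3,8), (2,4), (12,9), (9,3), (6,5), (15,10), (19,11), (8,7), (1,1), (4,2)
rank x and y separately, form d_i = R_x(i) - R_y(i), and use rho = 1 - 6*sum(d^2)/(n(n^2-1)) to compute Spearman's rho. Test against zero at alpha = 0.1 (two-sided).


Step 1: Rank x and y separately (midranks; no ties here).
rank(x): 7->6, 3->3, 2->2, 12->9, 9->8, 6->5, 15->10, 19->11, 8->7, 1->1, 4->4
rank(y): 6->6, 8->8, 4->4, 9->9, 3->3, 5->5, 10->10, 11->11, 7->7, 1->1, 2->2
Step 2: d_i = R_x(i) - R_y(i); compute d_i^2.
  (6-6)^2=0, (3-8)^2=25, (2-4)^2=4, (9-9)^2=0, (8-3)^2=25, (5-5)^2=0, (10-10)^2=0, (11-11)^2=0, (7-7)^2=0, (1-1)^2=0, (4-2)^2=4
sum(d^2) = 58.
Step 3: rho = 1 - 6*58 / (11*(11^2 - 1)) = 1 - 348/1320 = 0.736364.
Step 4: Under H0, t = rho * sqrt((n-2)/(1-rho^2)) = 3.2651 ~ t(9).
Step 5: Two-sided p-value from the t-distribution with 9 df = 0.009760.
Step 6: alpha = 0.1. reject H0.

rho = 0.7364, p = 0.009760, reject H0 at alpha = 0.1.


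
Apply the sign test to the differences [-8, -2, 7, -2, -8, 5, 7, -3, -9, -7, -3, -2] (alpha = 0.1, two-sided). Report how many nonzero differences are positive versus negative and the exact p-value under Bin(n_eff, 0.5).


Step 1: Discard zero differences. Original n = 12; n_eff = number of nonzero differences = 12.
Nonzero differences (with sign): -8, -2, +7, -2, -8, +5, +7, -3, -9, -7, -3, -2
Step 2: Count signs: positive = 3, negative = 9.
Step 3: Under H0: P(positive) = 0.5, so the number of positives S ~ Bin(12, 0.5).
Step 4: Two-sided exact p-value = sum of Bin(12,0.5) probabilities at or below the observed probability = 0.145996.
Step 5: alpha = 0.1. fail to reject H0.

n_eff = 12, pos = 3, neg = 9, p = 0.145996, fail to reject H0.


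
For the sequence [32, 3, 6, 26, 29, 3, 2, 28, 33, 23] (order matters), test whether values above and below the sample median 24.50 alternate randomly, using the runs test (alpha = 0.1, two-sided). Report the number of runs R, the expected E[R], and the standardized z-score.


Step 1: Compute median = 24.50; label A = above, B = below.
Labels in order: ABBAABBAAB  (n_A = 5, n_B = 5)
Step 2: Count runs R = 6.
Step 3: Under H0 (random ordering), E[R] = 2*n_A*n_B/(n_A+n_B) + 1 = 2*5*5/10 + 1 = 6.0000.
        Var[R] = 2*n_A*n_B*(2*n_A*n_B - n_A - n_B) / ((n_A+n_B)^2 * (n_A+n_B-1)) = 2000/900 = 2.2222.
        SD[R] = 1.4907.
Step 4: R = E[R], so z = 0 with no continuity correction.
Step 5: Two-sided p-value via normal approximation = 2*(1 - Phi(|z|)) = 1.000000.
Step 6: alpha = 0.1. fail to reject H0.

R = 6, z = 0.0000, p = 1.000000, fail to reject H0.
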